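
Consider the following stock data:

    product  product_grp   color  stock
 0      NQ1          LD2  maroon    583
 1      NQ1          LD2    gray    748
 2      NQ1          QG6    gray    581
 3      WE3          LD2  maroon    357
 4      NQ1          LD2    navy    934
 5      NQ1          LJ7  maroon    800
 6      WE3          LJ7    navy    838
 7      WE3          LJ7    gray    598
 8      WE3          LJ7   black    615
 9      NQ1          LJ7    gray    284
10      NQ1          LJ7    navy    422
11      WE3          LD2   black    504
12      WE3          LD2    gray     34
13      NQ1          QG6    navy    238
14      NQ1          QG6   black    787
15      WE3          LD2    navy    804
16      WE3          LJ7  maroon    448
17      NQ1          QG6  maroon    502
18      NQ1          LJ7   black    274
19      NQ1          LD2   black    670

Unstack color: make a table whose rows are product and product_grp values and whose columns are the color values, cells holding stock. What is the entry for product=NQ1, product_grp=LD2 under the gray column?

748

Wide layout: rows indexed by product and product_grp, columns are the 4 distinct color values (maroon, gray, navy, black).
Cell (product=NQ1, product_grp=LD2, color=gray) draws from the long row where product=NQ1, product_grp=LD2 and color=gray, which has stock=748.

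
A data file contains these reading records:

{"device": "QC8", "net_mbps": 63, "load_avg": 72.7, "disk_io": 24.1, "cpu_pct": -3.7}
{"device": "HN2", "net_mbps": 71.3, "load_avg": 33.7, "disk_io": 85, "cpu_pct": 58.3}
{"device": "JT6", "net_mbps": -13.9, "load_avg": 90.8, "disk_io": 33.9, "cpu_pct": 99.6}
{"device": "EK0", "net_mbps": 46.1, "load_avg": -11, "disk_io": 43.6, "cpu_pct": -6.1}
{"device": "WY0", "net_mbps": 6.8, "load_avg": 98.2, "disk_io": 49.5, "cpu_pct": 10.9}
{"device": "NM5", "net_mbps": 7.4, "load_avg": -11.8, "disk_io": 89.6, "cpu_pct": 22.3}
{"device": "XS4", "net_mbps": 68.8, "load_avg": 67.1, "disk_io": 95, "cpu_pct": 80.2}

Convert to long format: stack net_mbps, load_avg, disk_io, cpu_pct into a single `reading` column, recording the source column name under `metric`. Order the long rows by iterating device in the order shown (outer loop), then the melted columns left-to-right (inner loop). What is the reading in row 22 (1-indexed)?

-11.8

28 rows total (7 × 4). Row 22: index ⌊(22-1)/4⌋ = 5 into device → NM5; (22-1) mod 4 = 1 into the melted columns → load_avg.
So row 22 is (NM5, load_avg, -11.8); reading = -11.8.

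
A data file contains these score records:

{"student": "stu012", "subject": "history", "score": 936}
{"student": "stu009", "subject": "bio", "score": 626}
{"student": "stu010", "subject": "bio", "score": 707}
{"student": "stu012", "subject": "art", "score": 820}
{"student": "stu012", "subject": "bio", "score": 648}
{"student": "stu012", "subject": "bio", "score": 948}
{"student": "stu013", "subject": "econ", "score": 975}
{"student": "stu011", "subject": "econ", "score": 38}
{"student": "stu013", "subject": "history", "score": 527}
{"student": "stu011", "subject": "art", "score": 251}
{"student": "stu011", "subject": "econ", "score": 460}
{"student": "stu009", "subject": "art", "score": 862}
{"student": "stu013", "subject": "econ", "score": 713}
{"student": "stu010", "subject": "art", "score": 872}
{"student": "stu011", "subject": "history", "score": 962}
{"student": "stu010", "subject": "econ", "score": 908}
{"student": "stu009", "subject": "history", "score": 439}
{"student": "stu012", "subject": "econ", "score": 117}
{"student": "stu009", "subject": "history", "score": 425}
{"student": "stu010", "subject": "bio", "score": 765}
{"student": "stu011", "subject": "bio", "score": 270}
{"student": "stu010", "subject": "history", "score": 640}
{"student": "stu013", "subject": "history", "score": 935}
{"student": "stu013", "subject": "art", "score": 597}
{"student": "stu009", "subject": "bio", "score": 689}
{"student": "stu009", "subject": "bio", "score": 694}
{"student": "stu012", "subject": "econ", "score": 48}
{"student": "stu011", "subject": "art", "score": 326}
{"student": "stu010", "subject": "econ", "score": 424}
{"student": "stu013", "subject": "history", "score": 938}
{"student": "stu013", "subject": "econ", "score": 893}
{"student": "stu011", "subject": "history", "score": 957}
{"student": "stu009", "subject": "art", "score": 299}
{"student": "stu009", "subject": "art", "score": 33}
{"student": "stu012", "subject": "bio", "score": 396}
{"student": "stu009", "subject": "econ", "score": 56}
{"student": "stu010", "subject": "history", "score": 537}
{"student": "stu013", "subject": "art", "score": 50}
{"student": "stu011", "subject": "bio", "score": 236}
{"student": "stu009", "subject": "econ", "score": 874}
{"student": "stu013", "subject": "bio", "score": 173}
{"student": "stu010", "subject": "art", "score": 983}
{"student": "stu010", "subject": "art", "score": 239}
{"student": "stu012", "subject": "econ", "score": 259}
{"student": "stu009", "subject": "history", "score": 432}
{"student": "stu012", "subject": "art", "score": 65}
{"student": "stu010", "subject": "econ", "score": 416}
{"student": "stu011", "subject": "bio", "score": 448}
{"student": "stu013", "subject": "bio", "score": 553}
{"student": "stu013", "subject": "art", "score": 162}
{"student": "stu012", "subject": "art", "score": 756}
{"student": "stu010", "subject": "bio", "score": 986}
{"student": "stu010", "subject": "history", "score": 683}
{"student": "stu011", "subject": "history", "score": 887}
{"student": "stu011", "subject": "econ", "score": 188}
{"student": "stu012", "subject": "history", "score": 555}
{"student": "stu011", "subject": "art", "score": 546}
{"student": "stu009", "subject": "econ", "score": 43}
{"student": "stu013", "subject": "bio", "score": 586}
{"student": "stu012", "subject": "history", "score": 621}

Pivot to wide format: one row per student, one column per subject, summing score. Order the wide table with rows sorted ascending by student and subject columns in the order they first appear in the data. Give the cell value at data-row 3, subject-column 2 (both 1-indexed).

954

With rows sorted ascending by student, row 3 is student=stu011. subject columns in first-appearance order: history, bio, art, econ; column 2 is bio.
Long rows with student=stu011, subject=bio: 270 + 236 + 448 = 954.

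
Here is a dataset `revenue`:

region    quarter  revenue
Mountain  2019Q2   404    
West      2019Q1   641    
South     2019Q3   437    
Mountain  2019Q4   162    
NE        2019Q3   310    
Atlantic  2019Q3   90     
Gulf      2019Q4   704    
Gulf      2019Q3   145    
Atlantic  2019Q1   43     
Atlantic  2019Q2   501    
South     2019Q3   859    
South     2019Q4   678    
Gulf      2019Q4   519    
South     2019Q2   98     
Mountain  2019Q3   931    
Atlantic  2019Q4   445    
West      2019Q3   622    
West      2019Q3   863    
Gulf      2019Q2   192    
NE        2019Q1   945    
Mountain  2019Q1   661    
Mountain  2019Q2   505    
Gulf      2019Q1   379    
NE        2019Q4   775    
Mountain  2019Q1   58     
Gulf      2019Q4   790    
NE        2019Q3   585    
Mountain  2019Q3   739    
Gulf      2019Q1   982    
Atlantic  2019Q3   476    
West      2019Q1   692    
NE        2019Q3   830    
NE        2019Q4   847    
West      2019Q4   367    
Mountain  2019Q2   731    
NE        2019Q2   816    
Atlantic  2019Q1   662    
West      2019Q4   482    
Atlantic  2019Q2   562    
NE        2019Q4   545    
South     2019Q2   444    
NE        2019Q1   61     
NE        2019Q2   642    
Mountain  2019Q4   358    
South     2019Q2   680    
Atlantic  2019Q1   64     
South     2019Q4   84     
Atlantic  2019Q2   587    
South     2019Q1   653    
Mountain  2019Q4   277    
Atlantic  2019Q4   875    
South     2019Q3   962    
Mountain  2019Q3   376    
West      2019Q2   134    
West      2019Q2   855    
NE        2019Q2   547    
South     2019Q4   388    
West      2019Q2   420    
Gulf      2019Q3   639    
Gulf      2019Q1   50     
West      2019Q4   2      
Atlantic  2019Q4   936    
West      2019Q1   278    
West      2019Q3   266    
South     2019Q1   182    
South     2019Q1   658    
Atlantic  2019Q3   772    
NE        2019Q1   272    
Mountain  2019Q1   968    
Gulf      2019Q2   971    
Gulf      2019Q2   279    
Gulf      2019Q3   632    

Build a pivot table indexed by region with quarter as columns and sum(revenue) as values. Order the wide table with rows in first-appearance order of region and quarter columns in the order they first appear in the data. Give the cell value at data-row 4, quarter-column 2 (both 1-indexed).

1278

With rows in first-appearance order of region, row 4 is region=NE. quarter columns in first-appearance order: 2019Q2, 2019Q1, 2019Q3, 2019Q4; column 2 is 2019Q1.
Long rows with region=NE, quarter=2019Q1: 945 + 61 + 272 = 1278.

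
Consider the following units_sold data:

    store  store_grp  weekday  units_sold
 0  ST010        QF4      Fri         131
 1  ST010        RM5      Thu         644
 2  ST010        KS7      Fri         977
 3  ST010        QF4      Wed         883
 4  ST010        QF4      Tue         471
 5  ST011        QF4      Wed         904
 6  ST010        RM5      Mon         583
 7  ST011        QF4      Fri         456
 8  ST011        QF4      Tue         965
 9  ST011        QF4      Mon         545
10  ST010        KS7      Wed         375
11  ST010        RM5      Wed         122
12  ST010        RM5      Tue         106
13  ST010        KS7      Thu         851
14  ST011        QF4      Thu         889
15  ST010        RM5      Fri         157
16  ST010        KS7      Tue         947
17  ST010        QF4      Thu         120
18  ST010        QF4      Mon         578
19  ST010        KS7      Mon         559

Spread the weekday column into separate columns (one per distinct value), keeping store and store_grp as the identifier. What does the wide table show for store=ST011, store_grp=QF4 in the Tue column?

965

Wide layout: rows indexed by store and store_grp, columns are the 5 distinct weekday values (Fri, Thu, Wed, Tue, Mon).
Cell (store=ST011, store_grp=QF4, weekday=Tue) draws from the long row where store=ST011, store_grp=QF4 and weekday=Tue, which has units_sold=965.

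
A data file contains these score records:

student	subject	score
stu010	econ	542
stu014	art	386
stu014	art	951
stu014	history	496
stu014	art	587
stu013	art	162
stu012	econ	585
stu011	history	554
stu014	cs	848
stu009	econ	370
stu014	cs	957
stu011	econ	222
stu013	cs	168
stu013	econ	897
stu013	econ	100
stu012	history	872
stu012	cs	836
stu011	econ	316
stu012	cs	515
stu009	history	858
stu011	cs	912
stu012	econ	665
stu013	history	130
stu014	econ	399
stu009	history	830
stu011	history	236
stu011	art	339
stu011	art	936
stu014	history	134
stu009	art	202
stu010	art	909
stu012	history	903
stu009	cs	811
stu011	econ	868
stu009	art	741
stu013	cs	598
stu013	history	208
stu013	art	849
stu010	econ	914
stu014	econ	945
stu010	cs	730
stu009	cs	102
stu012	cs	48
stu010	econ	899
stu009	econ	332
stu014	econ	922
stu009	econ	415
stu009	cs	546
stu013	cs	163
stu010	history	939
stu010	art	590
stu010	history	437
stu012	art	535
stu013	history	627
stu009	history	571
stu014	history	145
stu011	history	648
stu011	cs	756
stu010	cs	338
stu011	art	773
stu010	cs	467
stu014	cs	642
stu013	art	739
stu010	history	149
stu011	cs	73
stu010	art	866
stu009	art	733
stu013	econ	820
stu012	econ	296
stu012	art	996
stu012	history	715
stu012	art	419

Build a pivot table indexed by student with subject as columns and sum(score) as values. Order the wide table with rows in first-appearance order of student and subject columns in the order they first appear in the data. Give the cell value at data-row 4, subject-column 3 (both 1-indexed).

2490

With rows in first-appearance order of student, row 4 is student=stu012. subject columns in first-appearance order: econ, art, history, cs; column 3 is history.
Long rows with student=stu012, subject=history: 872 + 903 + 715 = 2490.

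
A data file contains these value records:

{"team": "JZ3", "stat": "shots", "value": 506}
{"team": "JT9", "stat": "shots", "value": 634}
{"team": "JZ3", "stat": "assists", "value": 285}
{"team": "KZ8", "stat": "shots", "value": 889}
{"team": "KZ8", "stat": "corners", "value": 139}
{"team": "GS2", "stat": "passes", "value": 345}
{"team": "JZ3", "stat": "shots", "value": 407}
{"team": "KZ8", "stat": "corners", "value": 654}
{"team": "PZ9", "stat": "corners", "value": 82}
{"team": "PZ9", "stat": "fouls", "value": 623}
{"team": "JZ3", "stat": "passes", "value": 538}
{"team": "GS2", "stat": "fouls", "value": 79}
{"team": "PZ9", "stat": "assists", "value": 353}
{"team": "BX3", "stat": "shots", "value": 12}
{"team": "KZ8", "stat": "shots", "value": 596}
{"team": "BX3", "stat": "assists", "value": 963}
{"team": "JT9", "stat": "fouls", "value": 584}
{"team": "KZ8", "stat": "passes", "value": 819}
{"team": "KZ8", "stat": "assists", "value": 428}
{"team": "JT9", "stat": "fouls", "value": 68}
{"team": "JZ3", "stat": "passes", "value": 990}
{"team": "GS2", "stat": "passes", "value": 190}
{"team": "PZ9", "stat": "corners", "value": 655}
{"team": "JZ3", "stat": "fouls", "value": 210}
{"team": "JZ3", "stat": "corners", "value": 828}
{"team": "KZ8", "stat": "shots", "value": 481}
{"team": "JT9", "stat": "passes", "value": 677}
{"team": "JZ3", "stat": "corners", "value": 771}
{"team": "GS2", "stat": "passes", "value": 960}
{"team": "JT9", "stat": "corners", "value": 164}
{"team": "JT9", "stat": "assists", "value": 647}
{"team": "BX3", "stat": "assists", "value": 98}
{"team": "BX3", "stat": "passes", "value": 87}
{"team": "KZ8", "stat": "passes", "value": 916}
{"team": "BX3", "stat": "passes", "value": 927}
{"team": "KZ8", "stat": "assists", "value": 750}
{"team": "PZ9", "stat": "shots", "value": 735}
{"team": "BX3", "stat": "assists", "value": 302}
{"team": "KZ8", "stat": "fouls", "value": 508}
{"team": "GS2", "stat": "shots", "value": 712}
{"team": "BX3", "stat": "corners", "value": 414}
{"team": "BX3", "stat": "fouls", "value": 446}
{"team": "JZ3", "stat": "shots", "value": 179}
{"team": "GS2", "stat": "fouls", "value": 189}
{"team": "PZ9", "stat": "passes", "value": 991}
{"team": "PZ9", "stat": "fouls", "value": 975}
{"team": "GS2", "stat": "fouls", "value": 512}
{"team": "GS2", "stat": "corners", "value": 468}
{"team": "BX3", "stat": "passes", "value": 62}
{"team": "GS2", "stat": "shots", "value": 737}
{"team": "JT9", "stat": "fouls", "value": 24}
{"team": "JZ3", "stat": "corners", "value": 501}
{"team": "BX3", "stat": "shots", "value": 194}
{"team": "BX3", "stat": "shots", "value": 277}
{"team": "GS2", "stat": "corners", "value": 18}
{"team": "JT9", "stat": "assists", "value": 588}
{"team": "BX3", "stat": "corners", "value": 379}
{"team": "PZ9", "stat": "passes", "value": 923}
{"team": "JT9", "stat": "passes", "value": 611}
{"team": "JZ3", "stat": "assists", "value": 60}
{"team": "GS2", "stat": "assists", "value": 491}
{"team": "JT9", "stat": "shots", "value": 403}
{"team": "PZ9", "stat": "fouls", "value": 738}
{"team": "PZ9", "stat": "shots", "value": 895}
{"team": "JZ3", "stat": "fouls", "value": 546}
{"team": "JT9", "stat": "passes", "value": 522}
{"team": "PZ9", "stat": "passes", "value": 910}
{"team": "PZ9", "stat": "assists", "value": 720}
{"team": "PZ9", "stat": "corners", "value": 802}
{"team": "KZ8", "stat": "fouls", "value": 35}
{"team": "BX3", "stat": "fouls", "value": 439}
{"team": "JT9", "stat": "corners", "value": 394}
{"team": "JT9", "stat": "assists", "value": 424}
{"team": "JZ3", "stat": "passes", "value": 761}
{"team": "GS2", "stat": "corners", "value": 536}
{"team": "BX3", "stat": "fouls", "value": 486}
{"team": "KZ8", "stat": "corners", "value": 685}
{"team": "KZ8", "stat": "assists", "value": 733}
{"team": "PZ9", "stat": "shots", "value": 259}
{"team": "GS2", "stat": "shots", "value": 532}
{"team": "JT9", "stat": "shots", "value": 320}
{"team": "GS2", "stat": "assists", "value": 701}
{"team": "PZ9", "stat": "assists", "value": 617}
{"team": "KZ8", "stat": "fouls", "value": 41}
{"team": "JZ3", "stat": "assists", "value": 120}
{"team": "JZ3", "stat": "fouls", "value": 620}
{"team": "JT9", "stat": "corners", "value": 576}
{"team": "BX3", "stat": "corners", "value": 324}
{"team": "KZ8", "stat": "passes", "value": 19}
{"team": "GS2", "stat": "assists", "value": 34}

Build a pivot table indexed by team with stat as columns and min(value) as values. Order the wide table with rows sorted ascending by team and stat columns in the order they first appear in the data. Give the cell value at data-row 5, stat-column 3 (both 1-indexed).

With rows sorted ascending by team, row 5 is team=KZ8. stat columns in first-appearance order: shots, assists, corners, passes, fouls; column 3 is corners.
Long rows with team=KZ8, stat=corners: min(139, 654, 685) = 139.

139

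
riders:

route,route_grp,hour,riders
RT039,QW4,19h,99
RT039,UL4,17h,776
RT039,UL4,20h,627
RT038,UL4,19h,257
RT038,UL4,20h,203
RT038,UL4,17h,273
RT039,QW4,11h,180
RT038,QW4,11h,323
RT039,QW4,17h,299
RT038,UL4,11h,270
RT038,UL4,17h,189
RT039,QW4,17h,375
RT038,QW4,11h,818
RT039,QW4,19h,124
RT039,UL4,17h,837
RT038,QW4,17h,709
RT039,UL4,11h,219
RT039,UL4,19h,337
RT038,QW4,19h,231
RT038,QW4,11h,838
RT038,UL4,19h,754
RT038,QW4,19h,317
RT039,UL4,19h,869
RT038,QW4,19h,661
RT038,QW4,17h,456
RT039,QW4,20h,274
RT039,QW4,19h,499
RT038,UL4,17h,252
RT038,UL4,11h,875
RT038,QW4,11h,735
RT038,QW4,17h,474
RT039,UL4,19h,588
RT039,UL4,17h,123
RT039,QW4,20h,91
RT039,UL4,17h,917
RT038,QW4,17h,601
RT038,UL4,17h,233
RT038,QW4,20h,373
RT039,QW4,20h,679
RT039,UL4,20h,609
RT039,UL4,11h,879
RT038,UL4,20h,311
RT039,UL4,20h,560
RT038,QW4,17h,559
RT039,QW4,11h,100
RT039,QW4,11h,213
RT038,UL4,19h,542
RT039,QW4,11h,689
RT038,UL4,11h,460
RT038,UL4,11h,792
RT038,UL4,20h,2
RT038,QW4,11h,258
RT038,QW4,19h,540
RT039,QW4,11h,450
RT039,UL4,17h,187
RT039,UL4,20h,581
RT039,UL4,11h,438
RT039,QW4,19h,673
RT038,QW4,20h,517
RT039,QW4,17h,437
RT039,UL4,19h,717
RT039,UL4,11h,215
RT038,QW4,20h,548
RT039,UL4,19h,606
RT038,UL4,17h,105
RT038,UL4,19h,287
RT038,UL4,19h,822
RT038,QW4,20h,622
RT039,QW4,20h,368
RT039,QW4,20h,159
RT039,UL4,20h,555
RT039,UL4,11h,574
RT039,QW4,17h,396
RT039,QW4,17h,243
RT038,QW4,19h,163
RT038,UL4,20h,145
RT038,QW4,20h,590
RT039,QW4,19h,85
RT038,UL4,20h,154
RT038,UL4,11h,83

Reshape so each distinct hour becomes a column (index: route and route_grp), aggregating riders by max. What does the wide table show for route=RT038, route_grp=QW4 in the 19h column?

661

Rows with route=RT038, route_grp=QW4 and hour=19h: riders values are 231, 317, 661, 540, 163.
max(231, 317, 661, 540, 163) = 661.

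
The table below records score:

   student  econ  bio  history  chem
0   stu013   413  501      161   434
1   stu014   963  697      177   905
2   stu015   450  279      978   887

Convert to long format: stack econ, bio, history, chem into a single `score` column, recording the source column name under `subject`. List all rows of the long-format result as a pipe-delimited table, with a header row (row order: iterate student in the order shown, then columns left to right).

| student | subject | score |
| stu013 | econ | 413 |
| stu013 | bio | 501 |
| stu013 | history | 161 |
| stu013 | chem | 434 |
| stu014 | econ | 963 |
| stu014 | bio | 697 |
| stu014 | history | 177 |
| stu014 | chem | 905 |
| stu015 | econ | 450 |
| stu015 | bio | 279 |
| stu015 | history | 978 |
| stu015 | chem | 887 |

Each (student, column) pair becomes one row: 3 × 4 = 12 rows.
For example, (stu013, econ) → score=413.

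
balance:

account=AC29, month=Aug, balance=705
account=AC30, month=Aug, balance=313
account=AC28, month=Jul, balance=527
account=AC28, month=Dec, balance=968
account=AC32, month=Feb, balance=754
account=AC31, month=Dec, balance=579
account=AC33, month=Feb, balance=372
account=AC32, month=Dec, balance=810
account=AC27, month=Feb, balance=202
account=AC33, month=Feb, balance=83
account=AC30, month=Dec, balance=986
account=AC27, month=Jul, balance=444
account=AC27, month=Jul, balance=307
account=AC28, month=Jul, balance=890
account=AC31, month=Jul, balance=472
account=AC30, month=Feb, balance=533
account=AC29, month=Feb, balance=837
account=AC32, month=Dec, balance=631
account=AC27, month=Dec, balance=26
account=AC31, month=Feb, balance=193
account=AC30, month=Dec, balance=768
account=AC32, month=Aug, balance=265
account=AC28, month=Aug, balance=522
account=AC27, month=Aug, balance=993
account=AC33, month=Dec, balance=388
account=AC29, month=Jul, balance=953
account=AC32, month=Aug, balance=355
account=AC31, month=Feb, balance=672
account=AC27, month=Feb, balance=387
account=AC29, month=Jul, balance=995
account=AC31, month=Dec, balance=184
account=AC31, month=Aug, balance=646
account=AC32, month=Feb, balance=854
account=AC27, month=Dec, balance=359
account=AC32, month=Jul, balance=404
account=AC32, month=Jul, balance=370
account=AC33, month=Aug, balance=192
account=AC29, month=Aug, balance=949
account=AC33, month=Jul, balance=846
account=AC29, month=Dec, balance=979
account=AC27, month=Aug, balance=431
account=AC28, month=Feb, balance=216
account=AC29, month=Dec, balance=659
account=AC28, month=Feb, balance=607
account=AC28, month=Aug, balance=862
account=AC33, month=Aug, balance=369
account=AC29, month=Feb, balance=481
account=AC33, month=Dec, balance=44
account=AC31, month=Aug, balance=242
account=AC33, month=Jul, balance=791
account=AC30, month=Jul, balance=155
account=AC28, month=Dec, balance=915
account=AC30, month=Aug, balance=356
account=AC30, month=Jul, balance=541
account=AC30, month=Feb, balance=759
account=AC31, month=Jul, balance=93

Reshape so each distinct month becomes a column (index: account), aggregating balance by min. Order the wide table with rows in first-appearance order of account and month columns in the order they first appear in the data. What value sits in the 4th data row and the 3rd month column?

With rows in first-appearance order of account, row 4 is account=AC32. month columns in first-appearance order: Aug, Jul, Dec, Feb; column 3 is Dec.
Long rows with account=AC32, month=Dec: min(810, 631) = 631.

631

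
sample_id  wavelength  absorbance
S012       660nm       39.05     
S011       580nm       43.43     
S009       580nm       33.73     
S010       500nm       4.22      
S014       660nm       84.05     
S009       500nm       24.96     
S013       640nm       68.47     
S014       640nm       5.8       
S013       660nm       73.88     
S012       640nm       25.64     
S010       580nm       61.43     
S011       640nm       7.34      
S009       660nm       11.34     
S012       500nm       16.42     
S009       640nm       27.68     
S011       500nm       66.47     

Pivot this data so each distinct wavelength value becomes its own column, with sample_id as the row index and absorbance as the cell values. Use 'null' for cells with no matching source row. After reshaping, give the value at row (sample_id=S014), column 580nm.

null

No long-format row has sample_id=S014 and wavelength=580nm, so the cell is null.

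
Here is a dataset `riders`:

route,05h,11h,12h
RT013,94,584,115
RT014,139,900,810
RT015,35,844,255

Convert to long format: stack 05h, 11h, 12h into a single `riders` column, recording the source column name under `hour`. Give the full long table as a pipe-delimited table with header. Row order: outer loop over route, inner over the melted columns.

| route | hour | riders |
| RT013 | 05h | 94 |
| RT013 | 11h | 584 |
| RT013 | 12h | 115 |
| RT014 | 05h | 139 |
| RT014 | 11h | 900 |
| RT014 | 12h | 810 |
| RT015 | 05h | 35 |
| RT015 | 11h | 844 |
| RT015 | 12h | 255 |

Each (route, column) pair becomes one row: 3 × 3 = 9 rows.
For example, (RT013, 05h) → riders=94.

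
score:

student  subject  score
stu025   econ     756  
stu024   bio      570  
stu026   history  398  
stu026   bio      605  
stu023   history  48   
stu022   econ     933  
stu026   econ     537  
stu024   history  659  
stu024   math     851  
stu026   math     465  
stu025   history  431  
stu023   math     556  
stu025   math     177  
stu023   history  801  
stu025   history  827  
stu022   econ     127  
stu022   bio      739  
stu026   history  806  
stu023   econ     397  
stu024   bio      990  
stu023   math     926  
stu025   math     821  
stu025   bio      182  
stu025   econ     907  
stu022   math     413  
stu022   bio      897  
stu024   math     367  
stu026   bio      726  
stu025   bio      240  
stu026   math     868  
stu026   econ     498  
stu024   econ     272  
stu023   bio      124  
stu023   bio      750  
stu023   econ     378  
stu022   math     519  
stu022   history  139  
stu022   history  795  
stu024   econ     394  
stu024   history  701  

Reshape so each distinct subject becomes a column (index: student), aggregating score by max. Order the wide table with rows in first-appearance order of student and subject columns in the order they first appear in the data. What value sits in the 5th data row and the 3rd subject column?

795

With rows in first-appearance order of student, row 5 is student=stu022. subject columns in first-appearance order: econ, bio, history, math; column 3 is history.
Long rows with student=stu022, subject=history: max(139, 795) = 795.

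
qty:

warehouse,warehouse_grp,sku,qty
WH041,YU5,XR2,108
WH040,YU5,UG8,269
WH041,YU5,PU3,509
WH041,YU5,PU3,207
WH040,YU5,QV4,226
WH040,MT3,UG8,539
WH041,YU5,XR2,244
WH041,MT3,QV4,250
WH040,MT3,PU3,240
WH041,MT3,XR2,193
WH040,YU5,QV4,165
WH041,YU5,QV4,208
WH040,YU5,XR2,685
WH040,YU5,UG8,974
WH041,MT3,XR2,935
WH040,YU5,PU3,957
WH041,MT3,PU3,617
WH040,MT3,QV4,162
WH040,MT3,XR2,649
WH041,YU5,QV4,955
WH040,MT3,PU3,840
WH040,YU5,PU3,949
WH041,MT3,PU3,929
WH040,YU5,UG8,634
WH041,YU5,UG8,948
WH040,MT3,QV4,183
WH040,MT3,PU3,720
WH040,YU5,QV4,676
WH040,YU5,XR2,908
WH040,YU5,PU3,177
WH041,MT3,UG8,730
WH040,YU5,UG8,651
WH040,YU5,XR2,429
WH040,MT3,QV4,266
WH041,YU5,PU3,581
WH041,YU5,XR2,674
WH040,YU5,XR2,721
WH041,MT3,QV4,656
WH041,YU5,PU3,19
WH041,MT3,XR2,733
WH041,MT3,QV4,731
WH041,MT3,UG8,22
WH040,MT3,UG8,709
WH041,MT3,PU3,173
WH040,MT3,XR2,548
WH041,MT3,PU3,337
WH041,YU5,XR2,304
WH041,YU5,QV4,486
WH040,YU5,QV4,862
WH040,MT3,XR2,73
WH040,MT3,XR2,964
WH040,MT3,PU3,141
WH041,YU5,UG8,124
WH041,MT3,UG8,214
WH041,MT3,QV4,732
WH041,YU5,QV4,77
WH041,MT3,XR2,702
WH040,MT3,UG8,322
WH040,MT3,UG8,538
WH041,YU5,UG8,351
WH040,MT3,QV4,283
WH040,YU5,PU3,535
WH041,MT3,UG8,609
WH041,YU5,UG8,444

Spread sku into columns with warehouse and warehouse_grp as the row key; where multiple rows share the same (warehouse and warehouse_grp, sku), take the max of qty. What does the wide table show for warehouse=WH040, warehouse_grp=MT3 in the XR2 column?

964

Rows with warehouse=WH040, warehouse_grp=MT3 and sku=XR2: qty values are 649, 548, 73, 964.
max(649, 548, 73, 964) = 964.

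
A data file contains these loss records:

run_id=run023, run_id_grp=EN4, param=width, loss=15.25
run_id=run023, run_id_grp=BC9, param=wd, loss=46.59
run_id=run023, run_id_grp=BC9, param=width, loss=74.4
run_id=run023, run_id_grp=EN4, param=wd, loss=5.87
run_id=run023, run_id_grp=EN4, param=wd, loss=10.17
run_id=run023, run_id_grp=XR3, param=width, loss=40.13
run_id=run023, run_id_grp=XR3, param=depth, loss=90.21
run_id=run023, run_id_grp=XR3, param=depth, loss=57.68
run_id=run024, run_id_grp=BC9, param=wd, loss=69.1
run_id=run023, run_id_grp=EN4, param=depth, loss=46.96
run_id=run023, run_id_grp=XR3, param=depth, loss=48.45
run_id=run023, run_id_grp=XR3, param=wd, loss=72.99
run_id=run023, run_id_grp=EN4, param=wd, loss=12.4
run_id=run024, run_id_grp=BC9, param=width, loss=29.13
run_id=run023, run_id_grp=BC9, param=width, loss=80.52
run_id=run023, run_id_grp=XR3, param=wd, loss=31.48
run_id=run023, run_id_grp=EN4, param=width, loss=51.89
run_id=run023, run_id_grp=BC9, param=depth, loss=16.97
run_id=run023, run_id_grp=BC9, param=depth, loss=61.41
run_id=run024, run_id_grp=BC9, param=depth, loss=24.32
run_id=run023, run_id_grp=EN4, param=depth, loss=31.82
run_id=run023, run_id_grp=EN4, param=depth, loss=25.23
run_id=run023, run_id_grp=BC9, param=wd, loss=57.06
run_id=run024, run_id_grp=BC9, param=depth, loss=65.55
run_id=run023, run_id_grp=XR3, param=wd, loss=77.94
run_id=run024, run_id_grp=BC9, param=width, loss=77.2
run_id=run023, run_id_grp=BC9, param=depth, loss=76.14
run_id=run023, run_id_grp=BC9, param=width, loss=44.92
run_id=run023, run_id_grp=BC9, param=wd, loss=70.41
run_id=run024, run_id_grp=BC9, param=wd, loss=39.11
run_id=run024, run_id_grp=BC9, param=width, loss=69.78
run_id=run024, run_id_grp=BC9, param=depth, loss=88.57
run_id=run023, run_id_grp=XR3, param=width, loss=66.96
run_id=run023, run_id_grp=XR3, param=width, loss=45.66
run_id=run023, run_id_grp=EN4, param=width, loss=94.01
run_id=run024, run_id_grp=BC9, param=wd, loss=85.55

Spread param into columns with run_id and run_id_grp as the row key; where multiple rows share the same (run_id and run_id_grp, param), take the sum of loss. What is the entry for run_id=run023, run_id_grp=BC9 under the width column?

Rows with run_id=run023, run_id_grp=BC9 and param=width: loss values are 74.4, 80.52, 44.92.
74.4 + 80.52 + 44.92 = 199.84.

199.84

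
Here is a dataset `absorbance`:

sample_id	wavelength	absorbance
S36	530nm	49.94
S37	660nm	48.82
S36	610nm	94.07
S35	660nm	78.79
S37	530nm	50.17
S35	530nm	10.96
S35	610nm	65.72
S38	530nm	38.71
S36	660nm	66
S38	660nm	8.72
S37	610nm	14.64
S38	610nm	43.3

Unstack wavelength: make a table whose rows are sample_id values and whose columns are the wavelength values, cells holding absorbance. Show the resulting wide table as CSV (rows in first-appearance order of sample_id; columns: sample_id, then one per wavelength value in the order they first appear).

Columns: sample_id plus the 3 distinct wavelength values (530nm, 660nm, 610nm).
For example, row S36 column 530nm takes absorbance=49.94 from the long row (S36, 530nm).

sample_id,530nm,660nm,610nm
S36,49.94,66,94.07
S37,50.17,48.82,14.64
S35,10.96,78.79,65.72
S38,38.71,8.72,43.3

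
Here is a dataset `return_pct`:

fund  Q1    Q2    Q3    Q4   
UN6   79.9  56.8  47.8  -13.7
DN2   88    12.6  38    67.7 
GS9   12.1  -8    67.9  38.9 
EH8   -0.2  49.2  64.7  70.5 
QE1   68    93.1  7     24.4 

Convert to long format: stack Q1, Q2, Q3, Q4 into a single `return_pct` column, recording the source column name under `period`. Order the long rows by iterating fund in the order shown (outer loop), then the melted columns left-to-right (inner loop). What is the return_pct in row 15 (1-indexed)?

20 rows total (5 × 4). Row 15: index ⌊(15-1)/4⌋ = 3 into fund → EH8; (15-1) mod 4 = 2 into the melted columns → Q3.
So row 15 is (EH8, Q3, 64.7); return_pct = 64.7.

64.7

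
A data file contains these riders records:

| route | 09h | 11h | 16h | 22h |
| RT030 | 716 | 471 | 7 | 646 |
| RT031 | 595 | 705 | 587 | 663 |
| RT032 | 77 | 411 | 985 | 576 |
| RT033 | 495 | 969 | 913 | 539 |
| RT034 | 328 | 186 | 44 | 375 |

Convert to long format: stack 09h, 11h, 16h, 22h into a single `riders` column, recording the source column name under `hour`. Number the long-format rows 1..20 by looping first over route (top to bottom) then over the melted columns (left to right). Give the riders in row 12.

576

20 rows total (5 × 4). Row 12: index ⌊(12-1)/4⌋ = 2 into route → RT032; (12-1) mod 4 = 3 into the melted columns → 22h.
So row 12 is (RT032, 22h, 576); riders = 576.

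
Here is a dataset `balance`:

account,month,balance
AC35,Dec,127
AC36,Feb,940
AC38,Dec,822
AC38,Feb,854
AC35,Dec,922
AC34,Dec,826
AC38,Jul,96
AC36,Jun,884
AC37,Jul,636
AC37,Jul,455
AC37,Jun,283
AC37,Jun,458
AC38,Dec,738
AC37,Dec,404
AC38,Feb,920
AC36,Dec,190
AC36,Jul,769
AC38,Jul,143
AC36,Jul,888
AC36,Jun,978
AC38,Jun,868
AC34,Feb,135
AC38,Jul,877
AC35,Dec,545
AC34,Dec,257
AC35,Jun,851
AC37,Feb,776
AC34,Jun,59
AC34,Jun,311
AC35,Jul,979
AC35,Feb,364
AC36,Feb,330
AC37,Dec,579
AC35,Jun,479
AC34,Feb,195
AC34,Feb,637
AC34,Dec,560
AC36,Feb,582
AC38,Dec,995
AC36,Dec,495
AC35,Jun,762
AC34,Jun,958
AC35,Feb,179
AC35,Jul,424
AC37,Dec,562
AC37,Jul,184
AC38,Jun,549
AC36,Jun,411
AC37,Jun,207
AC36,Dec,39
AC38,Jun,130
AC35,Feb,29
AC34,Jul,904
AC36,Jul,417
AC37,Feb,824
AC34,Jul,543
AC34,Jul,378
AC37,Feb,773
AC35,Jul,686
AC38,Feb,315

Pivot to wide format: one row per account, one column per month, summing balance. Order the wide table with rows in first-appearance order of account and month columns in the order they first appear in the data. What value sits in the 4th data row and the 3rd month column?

1825

With rows in first-appearance order of account, row 4 is account=AC34. month columns in first-appearance order: Dec, Feb, Jul, Jun; column 3 is Jul.
Long rows with account=AC34, month=Jul: 904 + 543 + 378 = 1825.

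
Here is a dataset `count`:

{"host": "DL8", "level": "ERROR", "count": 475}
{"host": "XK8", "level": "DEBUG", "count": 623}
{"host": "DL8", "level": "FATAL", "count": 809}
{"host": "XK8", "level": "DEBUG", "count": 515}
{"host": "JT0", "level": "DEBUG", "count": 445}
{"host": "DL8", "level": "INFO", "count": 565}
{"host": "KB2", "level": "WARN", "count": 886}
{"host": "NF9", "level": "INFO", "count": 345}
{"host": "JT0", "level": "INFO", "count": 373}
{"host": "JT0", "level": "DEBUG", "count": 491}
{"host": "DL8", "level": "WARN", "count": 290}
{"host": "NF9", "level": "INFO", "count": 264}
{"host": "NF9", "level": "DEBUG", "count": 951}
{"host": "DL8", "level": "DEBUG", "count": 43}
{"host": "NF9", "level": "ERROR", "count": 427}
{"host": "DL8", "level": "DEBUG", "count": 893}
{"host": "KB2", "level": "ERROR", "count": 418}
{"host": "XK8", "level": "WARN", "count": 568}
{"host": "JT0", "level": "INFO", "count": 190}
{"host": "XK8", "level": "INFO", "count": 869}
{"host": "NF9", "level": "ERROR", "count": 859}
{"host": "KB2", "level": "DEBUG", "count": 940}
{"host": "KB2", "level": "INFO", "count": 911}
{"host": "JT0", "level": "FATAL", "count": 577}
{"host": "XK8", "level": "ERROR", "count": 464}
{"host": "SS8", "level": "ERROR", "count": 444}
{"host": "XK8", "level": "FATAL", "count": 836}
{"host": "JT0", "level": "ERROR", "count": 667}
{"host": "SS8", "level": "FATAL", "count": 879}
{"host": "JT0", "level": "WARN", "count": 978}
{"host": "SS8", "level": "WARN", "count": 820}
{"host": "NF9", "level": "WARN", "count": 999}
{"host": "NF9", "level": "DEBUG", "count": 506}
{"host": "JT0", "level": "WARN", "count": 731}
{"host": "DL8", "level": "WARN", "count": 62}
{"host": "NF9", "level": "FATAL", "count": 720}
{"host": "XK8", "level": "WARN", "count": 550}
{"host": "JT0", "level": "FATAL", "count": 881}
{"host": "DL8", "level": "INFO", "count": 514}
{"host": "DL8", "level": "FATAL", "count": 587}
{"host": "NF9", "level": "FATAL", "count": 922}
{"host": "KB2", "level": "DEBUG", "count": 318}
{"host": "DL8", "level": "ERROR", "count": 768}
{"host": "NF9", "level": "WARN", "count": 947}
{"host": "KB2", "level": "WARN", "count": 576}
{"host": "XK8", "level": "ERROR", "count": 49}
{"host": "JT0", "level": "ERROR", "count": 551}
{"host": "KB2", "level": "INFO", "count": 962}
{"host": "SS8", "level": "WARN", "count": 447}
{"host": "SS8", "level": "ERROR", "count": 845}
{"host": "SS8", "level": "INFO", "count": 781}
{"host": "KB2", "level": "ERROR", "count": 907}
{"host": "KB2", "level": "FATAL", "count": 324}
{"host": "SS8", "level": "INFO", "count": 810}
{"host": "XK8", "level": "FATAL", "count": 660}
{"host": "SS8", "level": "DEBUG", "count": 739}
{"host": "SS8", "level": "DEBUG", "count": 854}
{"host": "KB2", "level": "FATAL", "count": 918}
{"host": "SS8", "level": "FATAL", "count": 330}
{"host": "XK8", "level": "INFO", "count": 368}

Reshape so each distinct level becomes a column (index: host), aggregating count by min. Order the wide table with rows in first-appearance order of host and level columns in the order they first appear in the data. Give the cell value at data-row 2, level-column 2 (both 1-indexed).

515

With rows in first-appearance order of host, row 2 is host=XK8. level columns in first-appearance order: ERROR, DEBUG, FATAL, INFO, WARN; column 2 is DEBUG.
Long rows with host=XK8, level=DEBUG: min(623, 515) = 515.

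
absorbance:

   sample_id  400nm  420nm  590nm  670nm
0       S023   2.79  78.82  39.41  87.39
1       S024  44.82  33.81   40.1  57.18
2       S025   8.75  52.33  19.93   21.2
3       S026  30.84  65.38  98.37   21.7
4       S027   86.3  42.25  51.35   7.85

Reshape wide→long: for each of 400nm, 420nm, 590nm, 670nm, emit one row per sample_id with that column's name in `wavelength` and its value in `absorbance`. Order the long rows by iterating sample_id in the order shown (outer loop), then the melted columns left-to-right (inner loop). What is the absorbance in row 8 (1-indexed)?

20 rows total (5 × 4). Row 8: index ⌊(8-1)/4⌋ = 1 into sample_id → S024; (8-1) mod 4 = 3 into the melted columns → 670nm.
So row 8 is (S024, 670nm, 57.18); absorbance = 57.18.

57.18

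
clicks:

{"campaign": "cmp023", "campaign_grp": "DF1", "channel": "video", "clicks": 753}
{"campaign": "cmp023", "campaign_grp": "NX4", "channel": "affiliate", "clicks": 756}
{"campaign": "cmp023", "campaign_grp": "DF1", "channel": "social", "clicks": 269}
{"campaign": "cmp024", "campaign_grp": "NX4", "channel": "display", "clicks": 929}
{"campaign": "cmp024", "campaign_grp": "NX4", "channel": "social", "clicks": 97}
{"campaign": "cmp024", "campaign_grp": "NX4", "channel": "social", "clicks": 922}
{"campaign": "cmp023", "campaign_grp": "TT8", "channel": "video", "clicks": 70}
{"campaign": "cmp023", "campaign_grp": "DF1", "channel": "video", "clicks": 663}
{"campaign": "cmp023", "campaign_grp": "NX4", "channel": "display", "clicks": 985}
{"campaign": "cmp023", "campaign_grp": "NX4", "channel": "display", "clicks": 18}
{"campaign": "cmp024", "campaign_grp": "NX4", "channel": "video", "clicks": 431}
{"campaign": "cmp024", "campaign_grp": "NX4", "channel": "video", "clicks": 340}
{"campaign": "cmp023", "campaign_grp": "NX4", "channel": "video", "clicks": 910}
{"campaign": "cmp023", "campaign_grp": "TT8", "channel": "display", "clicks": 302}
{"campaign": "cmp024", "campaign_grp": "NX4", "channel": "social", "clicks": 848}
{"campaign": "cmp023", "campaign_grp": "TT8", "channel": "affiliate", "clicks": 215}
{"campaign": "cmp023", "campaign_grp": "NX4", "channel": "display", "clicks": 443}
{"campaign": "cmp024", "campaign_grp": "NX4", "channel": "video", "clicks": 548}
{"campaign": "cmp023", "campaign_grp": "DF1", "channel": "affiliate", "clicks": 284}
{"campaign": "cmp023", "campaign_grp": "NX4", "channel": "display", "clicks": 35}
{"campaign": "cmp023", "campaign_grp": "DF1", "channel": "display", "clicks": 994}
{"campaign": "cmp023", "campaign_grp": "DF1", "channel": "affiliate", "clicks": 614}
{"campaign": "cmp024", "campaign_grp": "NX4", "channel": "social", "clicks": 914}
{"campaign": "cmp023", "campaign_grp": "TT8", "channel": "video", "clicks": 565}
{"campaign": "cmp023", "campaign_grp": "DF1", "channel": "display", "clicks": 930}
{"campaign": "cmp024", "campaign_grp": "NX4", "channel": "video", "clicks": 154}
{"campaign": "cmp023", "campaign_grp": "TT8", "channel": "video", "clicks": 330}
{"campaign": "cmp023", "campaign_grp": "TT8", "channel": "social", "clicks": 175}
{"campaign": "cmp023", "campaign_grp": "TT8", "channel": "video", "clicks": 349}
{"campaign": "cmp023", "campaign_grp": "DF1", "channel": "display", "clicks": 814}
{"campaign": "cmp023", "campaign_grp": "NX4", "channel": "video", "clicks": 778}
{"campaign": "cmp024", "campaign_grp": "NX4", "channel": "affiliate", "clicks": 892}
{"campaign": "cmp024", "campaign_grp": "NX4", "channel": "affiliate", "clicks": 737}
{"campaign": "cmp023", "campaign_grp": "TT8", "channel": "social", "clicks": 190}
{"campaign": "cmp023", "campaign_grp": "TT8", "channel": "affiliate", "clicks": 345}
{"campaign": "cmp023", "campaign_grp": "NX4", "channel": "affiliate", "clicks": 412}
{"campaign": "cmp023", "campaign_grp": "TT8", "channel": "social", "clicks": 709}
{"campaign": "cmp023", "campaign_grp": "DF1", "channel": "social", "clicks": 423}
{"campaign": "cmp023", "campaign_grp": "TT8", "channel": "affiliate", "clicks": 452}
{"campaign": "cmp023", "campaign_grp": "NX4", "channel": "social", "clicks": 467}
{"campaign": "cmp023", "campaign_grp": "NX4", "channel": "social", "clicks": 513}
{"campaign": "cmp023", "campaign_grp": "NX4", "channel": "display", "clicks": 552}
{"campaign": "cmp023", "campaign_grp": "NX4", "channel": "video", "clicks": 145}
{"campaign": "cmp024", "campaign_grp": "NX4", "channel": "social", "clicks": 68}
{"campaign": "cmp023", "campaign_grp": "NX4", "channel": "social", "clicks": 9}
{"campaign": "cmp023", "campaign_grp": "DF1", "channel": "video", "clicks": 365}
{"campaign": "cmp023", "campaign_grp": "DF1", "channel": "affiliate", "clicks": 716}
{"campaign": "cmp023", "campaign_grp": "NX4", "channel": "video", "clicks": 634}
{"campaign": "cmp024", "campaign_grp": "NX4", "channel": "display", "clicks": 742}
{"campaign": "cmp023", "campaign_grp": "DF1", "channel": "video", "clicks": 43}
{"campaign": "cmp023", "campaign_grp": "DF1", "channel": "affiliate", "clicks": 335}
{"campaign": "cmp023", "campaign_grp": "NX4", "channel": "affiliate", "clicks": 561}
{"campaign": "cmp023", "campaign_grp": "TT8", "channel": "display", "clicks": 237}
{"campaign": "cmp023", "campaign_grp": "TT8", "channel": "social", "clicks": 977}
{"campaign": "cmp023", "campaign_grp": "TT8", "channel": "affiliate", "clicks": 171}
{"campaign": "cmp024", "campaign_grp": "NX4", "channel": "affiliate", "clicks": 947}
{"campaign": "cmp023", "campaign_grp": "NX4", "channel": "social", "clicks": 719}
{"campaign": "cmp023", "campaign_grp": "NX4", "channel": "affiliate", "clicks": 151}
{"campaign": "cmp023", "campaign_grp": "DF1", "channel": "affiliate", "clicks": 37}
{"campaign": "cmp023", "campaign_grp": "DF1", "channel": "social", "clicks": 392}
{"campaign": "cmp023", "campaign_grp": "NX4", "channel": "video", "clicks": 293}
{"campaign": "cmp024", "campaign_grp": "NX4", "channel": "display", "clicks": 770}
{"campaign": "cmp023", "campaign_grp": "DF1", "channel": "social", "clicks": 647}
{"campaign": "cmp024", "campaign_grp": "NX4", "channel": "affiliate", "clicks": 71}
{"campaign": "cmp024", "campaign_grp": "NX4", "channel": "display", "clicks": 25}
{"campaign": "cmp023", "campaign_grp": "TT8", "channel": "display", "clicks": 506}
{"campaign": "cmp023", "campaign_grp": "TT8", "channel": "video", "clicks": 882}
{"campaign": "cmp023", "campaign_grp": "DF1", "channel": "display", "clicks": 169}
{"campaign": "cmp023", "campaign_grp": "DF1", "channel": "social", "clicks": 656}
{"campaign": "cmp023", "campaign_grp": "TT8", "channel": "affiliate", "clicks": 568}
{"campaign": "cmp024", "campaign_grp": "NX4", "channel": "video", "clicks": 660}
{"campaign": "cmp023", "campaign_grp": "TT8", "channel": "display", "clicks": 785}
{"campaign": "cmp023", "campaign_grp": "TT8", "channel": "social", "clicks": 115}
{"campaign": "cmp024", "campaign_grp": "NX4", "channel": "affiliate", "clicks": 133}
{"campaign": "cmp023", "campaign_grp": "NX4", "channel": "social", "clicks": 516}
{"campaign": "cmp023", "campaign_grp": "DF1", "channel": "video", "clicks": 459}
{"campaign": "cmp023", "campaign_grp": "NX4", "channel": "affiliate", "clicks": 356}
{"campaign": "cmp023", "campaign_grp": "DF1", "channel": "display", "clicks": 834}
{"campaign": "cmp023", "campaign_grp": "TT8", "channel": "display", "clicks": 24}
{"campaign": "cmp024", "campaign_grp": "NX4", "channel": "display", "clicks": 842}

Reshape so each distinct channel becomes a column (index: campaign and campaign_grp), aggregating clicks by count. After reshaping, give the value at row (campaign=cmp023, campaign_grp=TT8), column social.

5

Rows with campaign=cmp023, campaign_grp=TT8 and channel=social: clicks values are 175, 190, 709, 977, 115.
5 rows match — count = 5.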